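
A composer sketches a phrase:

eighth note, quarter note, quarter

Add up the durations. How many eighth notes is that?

Each duration in eighth notes: eighth note = 1; quarter note = 2; quarter = 2.
Sum: 1 + 2 + 2 = 5 eighth notes.

5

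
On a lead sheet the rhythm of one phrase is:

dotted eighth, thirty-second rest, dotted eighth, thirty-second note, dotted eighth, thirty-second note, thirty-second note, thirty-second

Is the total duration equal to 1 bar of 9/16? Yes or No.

No

One bar of 9/16 = 18 thirty-second notes.
Working in thirty-second notes: dotted eighth = 6; thirty-second rest = 1; dotted eighth = 6; thirty-second note = 1; dotted eighth = 6; thirty-second note = 1; thirty-second note = 1; thirty-second = 1.
Sum: 6 + 1 + 6 + 1 + 6 + 1 + 1 + 1 = 23.
23 exceeds 18, so the answer is No.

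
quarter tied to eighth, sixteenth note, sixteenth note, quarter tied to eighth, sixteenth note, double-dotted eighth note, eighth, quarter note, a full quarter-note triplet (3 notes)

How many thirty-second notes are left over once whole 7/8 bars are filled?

9

One bar of 7/8 = 28 thirty-second notes.
Each duration in thirty-second notes: quarter tied to eighth (quarter + eighth) = 12; sixteenth note = 2; sixteenth note = 2; quarter tied to eighth (quarter + eighth) = 12; sixteenth note = 2; double-dotted eighth note = 7; eighth = 4; quarter note = 8; a full quarter-note triplet (3 notes) (three triplet quarters span one half) = 16.
Adding: 12 + 2 + 2 + 12 + 2 + 7 + 4 + 8 + 16 = 65.
65 ÷ 28 = 2 complete bars with 9 thirty-second notes remaining.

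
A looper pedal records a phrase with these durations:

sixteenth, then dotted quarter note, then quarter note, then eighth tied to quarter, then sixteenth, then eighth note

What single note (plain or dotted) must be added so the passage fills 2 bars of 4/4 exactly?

dotted half note

2 bars of 4/4 = 32 sixteenth notes.
Express everything in sixteenth notes: sixteenth = 1; dotted quarter note = 6; quarter note = 4; eighth tied to quarter (eighth + quarter) = 6; sixteenth = 1; eighth note = 2.
Altogether 1 + 6 + 4 + 6 + 1 + 2 = 20.
Remaining: 32 − 20 = 12 sixteenth notes, which is a dotted half note.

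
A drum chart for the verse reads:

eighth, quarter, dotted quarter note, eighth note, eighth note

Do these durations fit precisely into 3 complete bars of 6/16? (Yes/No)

No

One bar of 6/16 = 3 eighth notes, so 3 bars = 9.
Working in eighth notes: eighth = 1; quarter = 2; dotted quarter note = 3; eighth note = 1; eighth note = 1.
Total: 1 + 2 + 3 + 1 + 1 = 8.
8 falls short of 9, so the answer is No.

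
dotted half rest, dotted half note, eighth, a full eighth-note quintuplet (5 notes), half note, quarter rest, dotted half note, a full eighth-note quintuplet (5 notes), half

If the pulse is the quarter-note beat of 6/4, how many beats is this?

One quarter-note beat = 2 eighth notes.
Working in eighth notes: dotted half rest = 6; dotted half note = 6; eighth = 1; a full eighth-note quintuplet (5 notes) (five quintuplet eighths span one half) = 4; half note = 4; quarter rest = 2; dotted half note = 6; a full eighth-note quintuplet (5 notes) (five quintuplet eighths span one half) = 4; half = 4.
Adding: 6 + 6 + 1 + 4 + 4 + 2 + 6 + 4 + 4 = 37.
37 ÷ 2 = 18.5 beats.

18.5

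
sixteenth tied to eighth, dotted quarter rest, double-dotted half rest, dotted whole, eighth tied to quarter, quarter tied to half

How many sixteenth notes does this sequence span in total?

65

Working in sixteenth notes: sixteenth tied to eighth (sixteenth + eighth) = 3; dotted quarter rest = 6; double-dotted half rest = 14; dotted whole = 24; eighth tied to quarter (eighth + quarter) = 6; quarter tied to half (quarter + half) = 12.
Altogether 3 + 6 + 14 + 24 + 6 + 12 = 65 sixteenth notes.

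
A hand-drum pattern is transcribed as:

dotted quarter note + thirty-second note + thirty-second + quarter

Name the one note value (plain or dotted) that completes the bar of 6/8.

The bar of 6/8 = 24 thirty-second notes.
Express everything in thirty-second notes: dotted quarter note = 12; thirty-second note = 1; thirty-second = 1; quarter = 8.
Sum: 12 + 1 + 1 + 8 = 22.
Remaining: 24 − 22 = 2 thirty-second notes, which is a sixteenth note.

sixteenth note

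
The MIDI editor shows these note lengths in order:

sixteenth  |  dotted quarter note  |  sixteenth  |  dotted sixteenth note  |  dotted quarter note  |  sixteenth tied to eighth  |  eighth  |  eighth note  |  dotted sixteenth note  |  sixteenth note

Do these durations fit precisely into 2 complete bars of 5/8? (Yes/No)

One bar of 5/8 = 20 thirty-second notes, so 2 bars = 40.
Working in thirty-second notes: sixteenth = 2; dotted quarter note = 12; sixteenth = 2; dotted sixteenth note = 3; dotted quarter note = 12; sixteenth tied to eighth (sixteenth + eighth) = 6; eighth = 4; eighth note = 4; dotted sixteenth note = 3; sixteenth note = 2.
Altogether 2 + 12 + 2 + 3 + 12 + 6 + 4 + 4 + 3 + 2 = 50.
50 exceeds 40, so the answer is No.

No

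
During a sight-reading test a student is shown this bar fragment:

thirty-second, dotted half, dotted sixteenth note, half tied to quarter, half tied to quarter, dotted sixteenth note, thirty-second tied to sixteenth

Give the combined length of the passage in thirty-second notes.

82

Working in thirty-second notes: thirty-second = 1; dotted half = 24; dotted sixteenth note = 3; half tied to quarter (half + quarter) = 24; half tied to quarter (half + quarter) = 24; dotted sixteenth note = 3; thirty-second tied to sixteenth (thirty-second + sixteenth) = 3.
Altogether 1 + 24 + 3 + 24 + 24 + 3 + 3 = 82 thirty-second notes.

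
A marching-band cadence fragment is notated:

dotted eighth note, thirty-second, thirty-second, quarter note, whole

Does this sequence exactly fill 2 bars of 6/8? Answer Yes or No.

One bar of 6/8 = 24 thirty-second notes, so 2 bars = 48.
In thirty-second notes: dotted eighth note = 6; thirty-second = 1; thirty-second = 1; quarter note = 8; whole = 32.
Sum: 6 + 1 + 1 + 8 + 32 = 48.
48 equals 48, so the answer is Yes.

Yes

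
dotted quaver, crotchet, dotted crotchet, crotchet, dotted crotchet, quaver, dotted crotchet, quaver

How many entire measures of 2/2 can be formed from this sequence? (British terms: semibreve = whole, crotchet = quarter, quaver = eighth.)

One bar of 2/2 = 16 sixteenth notes.
In sixteenth notes: dotted quaver = 3; crotchet = 4; dotted crotchet = 6; crotchet = 4; dotted crotchet = 6; quaver = 2; dotted crotchet = 6; quaver = 2.
Adding: 3 + 4 + 6 + 4 + 6 + 2 + 6 + 2 = 33.
33 ÷ 16 = 2 complete bars with 1 left over.

2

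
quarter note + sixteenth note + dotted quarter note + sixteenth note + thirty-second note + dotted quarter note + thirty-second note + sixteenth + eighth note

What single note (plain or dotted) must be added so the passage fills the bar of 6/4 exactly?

eighth note

The bar of 6/4 = 48 thirty-second notes.
Convert each value to thirty-second notes: quarter note = 8; sixteenth note = 2; dotted quarter note = 12; sixteenth note = 2; thirty-second note = 1; dotted quarter note = 12; thirty-second note = 1; sixteenth = 2; eighth note = 4.
Altogether 8 + 2 + 12 + 2 + 1 + 12 + 1 + 2 + 4 = 44.
Remaining: 48 − 44 = 4 thirty-second notes, which is a eighth note.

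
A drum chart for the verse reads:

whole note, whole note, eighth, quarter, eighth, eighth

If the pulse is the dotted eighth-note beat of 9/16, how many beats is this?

One dotted eighth-note beat = 3 sixteenth notes.
Each duration in sixteenth notes: whole note = 16; whole note = 16; eighth = 2; quarter = 4; eighth = 2; eighth = 2.
Total: 16 + 16 + 2 + 4 + 2 + 2 = 42.
42 ÷ 3 = 14 beats.

14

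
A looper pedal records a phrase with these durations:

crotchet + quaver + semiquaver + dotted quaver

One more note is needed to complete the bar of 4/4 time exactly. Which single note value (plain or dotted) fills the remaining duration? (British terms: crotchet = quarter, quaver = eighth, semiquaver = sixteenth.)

dotted quarter note

The bar of 4/4 = 16 sixteenth notes.
Express everything in sixteenth notes: crotchet = 4; quaver = 2; semiquaver = 1; dotted quaver = 3.
Sum: 4 + 2 + 1 + 3 = 10.
Remaining: 16 − 10 = 6 sixteenth notes, which is a dotted quarter note.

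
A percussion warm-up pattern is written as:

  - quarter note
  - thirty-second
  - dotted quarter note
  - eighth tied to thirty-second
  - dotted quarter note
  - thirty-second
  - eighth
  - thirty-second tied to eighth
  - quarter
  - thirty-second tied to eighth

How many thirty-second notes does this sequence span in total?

Convert each value to thirty-second notes: quarter note = 8; thirty-second = 1; dotted quarter note = 12; eighth tied to thirty-second (eighth + thirty-second) = 5; dotted quarter note = 12; thirty-second = 1; eighth = 4; thirty-second tied to eighth (thirty-second + eighth) = 5; quarter = 8; thirty-second tied to eighth (thirty-second + eighth) = 5.
Adding: 8 + 1 + 12 + 5 + 12 + 1 + 4 + 5 + 8 + 5 = 61 thirty-second notes.

61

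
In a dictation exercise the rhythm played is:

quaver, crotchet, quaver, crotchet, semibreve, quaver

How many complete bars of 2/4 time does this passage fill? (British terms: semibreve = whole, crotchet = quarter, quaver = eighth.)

One bar of 2/4 = 4 eighth notes.
Express everything in eighth notes: quaver = 1; crotchet = 2; quaver = 1; crotchet = 2; semibreve = 8; quaver = 1.
Sum: 1 + 2 + 1 + 2 + 8 + 1 = 15.
15 ÷ 4 = 3 complete bars with 3 left over.

3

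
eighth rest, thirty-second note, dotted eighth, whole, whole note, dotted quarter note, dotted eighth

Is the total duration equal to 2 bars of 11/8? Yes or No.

No

One bar of 11/8 = 44 thirty-second notes, so 2 bars = 88.
Each duration in thirty-second notes: eighth rest = 4; thirty-second note = 1; dotted eighth = 6; whole = 32; whole note = 32; dotted quarter note = 12; dotted eighth = 6.
Total: 4 + 1 + 6 + 32 + 32 + 12 + 6 = 93.
93 exceeds 88, so the answer is No.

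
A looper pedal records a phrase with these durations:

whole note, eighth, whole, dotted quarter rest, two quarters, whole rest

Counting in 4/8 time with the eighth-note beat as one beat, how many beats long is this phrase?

One eighth-note beat = 2 sixteenth notes.
In sixteenth notes: whole note = 16; eighth = 2; whole = 16; dotted quarter rest = 6; quarter = 4; quarter = 4; whole rest = 16.
Adding: 16 + 2 + 16 + 6 + 4 + 4 + 16 = 64.
64 ÷ 2 = 32 beats.

32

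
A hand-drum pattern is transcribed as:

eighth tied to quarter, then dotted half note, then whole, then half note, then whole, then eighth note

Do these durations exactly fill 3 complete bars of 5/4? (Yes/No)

One bar of 5/4 = 10 eighth notes, so 3 bars = 30.
In eighth notes: eighth tied to quarter (eighth + quarter) = 3; dotted half note = 6; whole = 8; half note = 4; whole = 8; eighth note = 1.
Altogether 3 + 6 + 8 + 4 + 8 + 1 = 30.
30 equals 30, so the answer is Yes.

Yes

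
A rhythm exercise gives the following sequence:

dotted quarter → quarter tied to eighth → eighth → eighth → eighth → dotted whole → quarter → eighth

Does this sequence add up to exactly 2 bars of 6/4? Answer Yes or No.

One bar of 6/4 = 12 eighth notes, so 2 bars = 24.
Working in eighth notes: dotted quarter = 3; quarter tied to eighth (quarter + eighth) = 3; eighth = 1; eighth = 1; eighth = 1; dotted whole = 12; quarter = 2; eighth = 1.
Total: 3 + 3 + 1 + 1 + 1 + 12 + 2 + 1 = 24.
24 equals 24, so the answer is Yes.

Yes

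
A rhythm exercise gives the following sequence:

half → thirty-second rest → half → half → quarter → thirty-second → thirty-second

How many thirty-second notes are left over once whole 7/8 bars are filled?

3

One bar of 7/8 = 28 thirty-second notes.
In thirty-second notes: half = 16; thirty-second rest = 1; half = 16; half = 16; quarter = 8; thirty-second = 1; thirty-second = 1.
Adding: 16 + 1 + 16 + 16 + 8 + 1 + 1 = 59.
59 ÷ 28 = 2 complete bars with 3 thirty-second notes remaining.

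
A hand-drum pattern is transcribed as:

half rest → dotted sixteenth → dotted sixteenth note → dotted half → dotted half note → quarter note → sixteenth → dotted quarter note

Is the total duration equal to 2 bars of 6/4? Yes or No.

No

One bar of 6/4 = 48 thirty-second notes, so 2 bars = 96.
Working in thirty-second notes: half rest = 16; dotted sixteenth = 3; dotted sixteenth note = 3; dotted half = 24; dotted half note = 24; quarter note = 8; sixteenth = 2; dotted quarter note = 12.
Total: 16 + 3 + 3 + 24 + 24 + 8 + 2 + 12 = 92.
92 falls short of 96, so the answer is No.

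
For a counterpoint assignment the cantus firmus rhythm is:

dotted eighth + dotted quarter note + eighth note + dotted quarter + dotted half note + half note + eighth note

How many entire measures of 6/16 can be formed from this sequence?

One bar of 6/16 = 6 sixteenth notes.
Convert each value to sixteenth notes: dotted eighth = 3; dotted quarter note = 6; eighth note = 2; dotted quarter = 6; dotted half note = 12; half note = 8; eighth note = 2.
Altogether 3 + 6 + 2 + 6 + 12 + 8 + 2 = 39.
39 ÷ 6 = 6 complete bars with 3 left over.

6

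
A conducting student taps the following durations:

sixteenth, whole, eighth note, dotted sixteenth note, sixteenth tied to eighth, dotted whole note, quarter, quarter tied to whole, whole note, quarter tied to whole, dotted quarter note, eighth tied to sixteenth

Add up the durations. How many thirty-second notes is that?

233

Working in thirty-second notes: sixteenth = 2; whole = 32; eighth note = 4; dotted sixteenth note = 3; sixteenth tied to eighth (sixteenth + eighth) = 6; dotted whole note = 48; quarter = 8; quarter tied to whole (quarter + whole) = 40; whole note = 32; quarter tied to whole (quarter + whole) = 40; dotted quarter note = 12; eighth tied to sixteenth (eighth + sixteenth) = 6.
Total: 2 + 32 + 4 + 3 + 6 + 48 + 8 + 40 + 32 + 40 + 12 + 6 = 233 thirty-second notes.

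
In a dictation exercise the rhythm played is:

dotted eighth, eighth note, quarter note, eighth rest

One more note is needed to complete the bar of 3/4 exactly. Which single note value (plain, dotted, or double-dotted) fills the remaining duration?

The bar of 3/4 = 12 sixteenth notes.
In sixteenth notes: dotted eighth = 3; eighth note = 2; quarter note = 4; eighth rest = 2.
Altogether 3 + 2 + 4 + 2 = 11.
Remaining: 12 − 11 = 1 sixteenth note, which is a sixteenth note.

sixteenth note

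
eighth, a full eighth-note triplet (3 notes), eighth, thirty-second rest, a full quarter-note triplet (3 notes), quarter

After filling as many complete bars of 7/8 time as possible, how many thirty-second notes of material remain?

One bar of 7/8 = 28 thirty-second notes.
Working in thirty-second notes: eighth = 4; a full eighth-note triplet (3 notes) (three triplet eighths span one quarter) = 8; eighth = 4; thirty-second rest = 1; a full quarter-note triplet (3 notes) (three triplet quarters span one half) = 16; quarter = 8.
Altogether 4 + 8 + 4 + 1 + 16 + 8 = 41.
41 ÷ 28 = 1 complete bar with 13 thirty-second notes remaining.

13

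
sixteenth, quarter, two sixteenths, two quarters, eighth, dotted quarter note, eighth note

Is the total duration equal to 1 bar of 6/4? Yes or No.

One bar of 6/4 = 24 sixteenth notes.
Each duration in sixteenth notes: sixteenth = 1; quarter = 4; sixteenth = 1; sixteenth = 1; quarter = 4; quarter = 4; eighth = 2; dotted quarter note = 6; eighth note = 2.
Sum: 1 + 4 + 1 + 1 + 4 + 4 + 2 + 6 + 2 = 25.
25 exceeds 24, so the answer is No.

No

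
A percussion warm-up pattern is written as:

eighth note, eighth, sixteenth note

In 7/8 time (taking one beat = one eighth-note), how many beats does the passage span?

One eighth-note beat = 2 sixteenth notes.
Each duration in sixteenth notes: eighth note = 2; eighth = 2; sixteenth note = 1.
Adding: 2 + 2 + 1 = 5.
5 ÷ 2 = 2.5 beats.

2.5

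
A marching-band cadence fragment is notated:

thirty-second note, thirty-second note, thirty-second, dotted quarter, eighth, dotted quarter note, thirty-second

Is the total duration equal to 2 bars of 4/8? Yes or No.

One bar of 4/8 = 16 thirty-second notes, so 2 bars = 32.
Express everything in thirty-second notes: thirty-second note = 1; thirty-second note = 1; thirty-second = 1; dotted quarter = 12; eighth = 4; dotted quarter note = 12; thirty-second = 1.
Total: 1 + 1 + 1 + 12 + 4 + 12 + 1 = 32.
32 equals 32, so the answer is Yes.

Yes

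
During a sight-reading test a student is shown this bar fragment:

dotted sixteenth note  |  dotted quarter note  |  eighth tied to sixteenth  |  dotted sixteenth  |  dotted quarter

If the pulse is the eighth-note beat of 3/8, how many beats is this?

9

One eighth-note beat = 4 thirty-second notes.
Working in thirty-second notes: dotted sixteenth note = 3; dotted quarter note = 12; eighth tied to sixteenth (eighth + sixteenth) = 6; dotted sixteenth = 3; dotted quarter = 12.
Altogether 3 + 12 + 6 + 3 + 12 = 36.
36 ÷ 4 = 9 beats.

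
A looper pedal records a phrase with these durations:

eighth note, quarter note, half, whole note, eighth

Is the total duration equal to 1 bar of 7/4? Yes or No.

One bar of 7/4 = 14 eighth notes.
Working in eighth notes: eighth note = 1; quarter note = 2; half = 4; whole note = 8; eighth = 1.
Altogether 1 + 2 + 4 + 8 + 1 = 16.
16 exceeds 14, so the answer is No.

No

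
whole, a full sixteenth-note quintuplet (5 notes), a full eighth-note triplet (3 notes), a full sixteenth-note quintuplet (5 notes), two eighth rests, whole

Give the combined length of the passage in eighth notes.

Express everything in eighth notes: whole = 8; a full sixteenth-note quintuplet (5 notes) (five quintuplet sixteenths span one quarter) = 2; a full eighth-note triplet (3 notes) (three triplet eighths span one quarter) = 2; a full sixteenth-note quintuplet (5 notes) (five quintuplet sixteenths span one quarter) = 2; eighth rest = 1; eighth rest = 1; whole = 8.
Sum: 8 + 2 + 2 + 2 + 1 + 1 + 8 = 24 eighth notes.

24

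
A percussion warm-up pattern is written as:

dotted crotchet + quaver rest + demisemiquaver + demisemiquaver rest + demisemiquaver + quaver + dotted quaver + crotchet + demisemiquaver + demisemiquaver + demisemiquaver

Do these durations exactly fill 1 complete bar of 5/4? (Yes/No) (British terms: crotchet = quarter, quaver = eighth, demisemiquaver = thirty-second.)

One bar of 5/4 = 40 thirty-second notes.
In thirty-second notes: dotted crotchet = 12; quaver rest = 4; demisemiquaver = 1; demisemiquaver rest = 1; demisemiquaver = 1; quaver = 4; dotted quaver = 6; crotchet = 8; demisemiquaver = 1; demisemiquaver = 1; demisemiquaver = 1.
Total: 12 + 4 + 1 + 1 + 1 + 4 + 6 + 8 + 1 + 1 + 1 = 40.
40 equals 40, so the answer is Yes.

Yes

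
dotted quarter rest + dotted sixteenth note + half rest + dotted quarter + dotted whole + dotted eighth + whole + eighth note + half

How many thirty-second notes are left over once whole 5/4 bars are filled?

29

One bar of 5/4 = 40 thirty-second notes.
Each duration in thirty-second notes: dotted quarter rest = 12; dotted sixteenth note = 3; half rest = 16; dotted quarter = 12; dotted whole = 48; dotted eighth = 6; whole = 32; eighth note = 4; half = 16.
Altogether 12 + 3 + 16 + 12 + 48 + 6 + 32 + 4 + 16 = 149.
149 ÷ 40 = 3 complete bars with 29 thirty-second notes remaining.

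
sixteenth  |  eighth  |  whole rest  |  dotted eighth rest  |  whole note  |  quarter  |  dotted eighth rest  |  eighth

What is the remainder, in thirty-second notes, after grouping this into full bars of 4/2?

One bar of 4/2 = 32 sixteenth notes.
Convert each value to sixteenth notes: sixteenth = 1; eighth = 2; whole rest = 16; dotted eighth rest = 3; whole note = 16; quarter = 4; dotted eighth rest = 3; eighth = 2.
Sum: 1 + 2 + 16 + 3 + 16 + 4 + 3 + 2 = 47.
47 ÷ 32 = 1 complete bar with 15 sixteenth notes remaining = 30 thirty-second notes.

30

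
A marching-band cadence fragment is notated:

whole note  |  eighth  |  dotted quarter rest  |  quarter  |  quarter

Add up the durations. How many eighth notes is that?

Working in eighth notes: whole note = 8; eighth = 1; dotted quarter rest = 3; quarter = 2; quarter = 2.
Altogether 8 + 1 + 3 + 2 + 2 = 16 eighth notes.

16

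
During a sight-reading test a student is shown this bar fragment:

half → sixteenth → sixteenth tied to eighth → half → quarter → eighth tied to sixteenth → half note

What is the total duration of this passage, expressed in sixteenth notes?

Working in sixteenth notes: half = 8; sixteenth = 1; sixteenth tied to eighth (sixteenth + eighth) = 3; half = 8; quarter = 4; eighth tied to sixteenth (eighth + sixteenth) = 3; half note = 8.
Total: 8 + 1 + 3 + 8 + 4 + 3 + 8 = 35 sixteenth notes.

35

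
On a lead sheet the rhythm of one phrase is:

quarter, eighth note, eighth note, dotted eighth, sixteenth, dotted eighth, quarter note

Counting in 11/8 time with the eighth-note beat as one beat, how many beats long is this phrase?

9.5

One eighth-note beat = 2 sixteenth notes.
Each duration in sixteenth notes: quarter = 4; eighth note = 2; eighth note = 2; dotted eighth = 3; sixteenth = 1; dotted eighth = 3; quarter note = 4.
Adding: 4 + 2 + 2 + 3 + 1 + 3 + 4 = 19.
19 ÷ 2 = 9.5 beats.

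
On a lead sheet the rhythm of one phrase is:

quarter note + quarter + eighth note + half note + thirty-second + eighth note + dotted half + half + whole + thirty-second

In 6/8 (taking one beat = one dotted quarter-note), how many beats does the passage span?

One dotted quarter-note beat = 12 thirty-second notes.
In thirty-second notes: quarter note = 8; quarter = 8; eighth note = 4; half note = 16; thirty-second = 1; eighth note = 4; dotted half = 24; half = 16; whole = 32; thirty-second = 1.
Altogether 8 + 8 + 4 + 16 + 1 + 4 + 24 + 16 + 32 + 1 = 114.
114 ÷ 12 = 9.5 beats.

9.5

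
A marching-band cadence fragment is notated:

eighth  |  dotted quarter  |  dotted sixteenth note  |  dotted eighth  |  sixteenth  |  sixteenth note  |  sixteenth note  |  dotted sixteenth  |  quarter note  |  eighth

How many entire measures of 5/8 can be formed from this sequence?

One bar of 5/8 = 20 thirty-second notes.
Each duration in thirty-second notes: eighth = 4; dotted quarter = 12; dotted sixteenth note = 3; dotted eighth = 6; sixteenth = 2; sixteenth note = 2; sixteenth note = 2; dotted sixteenth = 3; quarter note = 8; eighth = 4.
Sum: 4 + 12 + 3 + 6 + 2 + 2 + 2 + 3 + 8 + 4 = 46.
46 ÷ 20 = 2 complete bars with 6 left over.

2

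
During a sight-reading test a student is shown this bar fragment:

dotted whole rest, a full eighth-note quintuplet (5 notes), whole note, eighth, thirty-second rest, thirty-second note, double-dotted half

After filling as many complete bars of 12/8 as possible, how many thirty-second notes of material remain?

One bar of 12/8 = 48 thirty-second notes.
Express everything in thirty-second notes: dotted whole rest = 48; a full eighth-note quintuplet (5 notes) (five quintuplet eighths span one half) = 16; whole note = 32; eighth = 4; thirty-second rest = 1; thirty-second note = 1; double-dotted half = 28.
Sum: 48 + 16 + 32 + 4 + 1 + 1 + 28 = 130.
130 ÷ 48 = 2 complete bars with 34 thirty-second notes remaining.

34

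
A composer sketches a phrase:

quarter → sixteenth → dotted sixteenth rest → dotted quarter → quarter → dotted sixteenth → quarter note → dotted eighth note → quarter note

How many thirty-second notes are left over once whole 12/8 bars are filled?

One bar of 12/8 = 48 thirty-second notes.
Express everything in thirty-second notes: quarter = 8; sixteenth = 2; dotted sixteenth rest = 3; dotted quarter = 12; quarter = 8; dotted sixteenth = 3; quarter note = 8; dotted eighth note = 6; quarter note = 8.
Sum: 8 + 2 + 3 + 12 + 8 + 3 + 8 + 6 + 8 = 58.
58 ÷ 48 = 1 complete bar with 10 thirty-second notes remaining.

10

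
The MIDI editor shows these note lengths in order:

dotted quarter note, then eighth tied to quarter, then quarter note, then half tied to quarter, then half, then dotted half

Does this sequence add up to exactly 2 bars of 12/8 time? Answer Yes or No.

Yes

One bar of 12/8 = 12 eighth notes, so 2 bars = 24.
Express everything in eighth notes: dotted quarter note = 3; eighth tied to quarter (eighth + quarter) = 3; quarter note = 2; half tied to quarter (half + quarter) = 6; half = 4; dotted half = 6.
Adding: 3 + 3 + 2 + 6 + 4 + 6 = 24.
24 equals 24, so the answer is Yes.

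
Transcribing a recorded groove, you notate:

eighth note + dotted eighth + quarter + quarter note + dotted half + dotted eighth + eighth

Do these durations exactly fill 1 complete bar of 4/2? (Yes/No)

No

One bar of 4/2 = 32 sixteenth notes.
Express everything in sixteenth notes: eighth note = 2; dotted eighth = 3; quarter = 4; quarter note = 4; dotted half = 12; dotted eighth = 3; eighth = 2.
Sum: 2 + 3 + 4 + 4 + 12 + 3 + 2 = 30.
30 falls short of 32, so the answer is No.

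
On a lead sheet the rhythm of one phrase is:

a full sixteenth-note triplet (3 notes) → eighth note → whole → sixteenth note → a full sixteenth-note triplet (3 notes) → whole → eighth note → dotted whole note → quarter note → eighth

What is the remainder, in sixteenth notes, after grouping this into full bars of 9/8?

One bar of 9/8 = 18 sixteenth notes.
In sixteenth notes: a full sixteenth-note triplet (3 notes) (three triplet sixteenths span one eighth) = 2; eighth note = 2; whole = 16; sixteenth note = 1; a full sixteenth-note triplet (3 notes) (three triplet sixteenths span one eighth) = 2; whole = 16; eighth note = 2; dotted whole note = 24; quarter note = 4; eighth = 2.
Sum: 2 + 2 + 16 + 1 + 2 + 16 + 2 + 24 + 4 + 2 = 71.
71 ÷ 18 = 3 complete bars with 17 sixteenth notes remaining.

17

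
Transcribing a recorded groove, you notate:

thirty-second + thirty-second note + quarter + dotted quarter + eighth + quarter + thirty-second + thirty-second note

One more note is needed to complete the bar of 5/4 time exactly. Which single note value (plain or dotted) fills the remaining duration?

eighth note

The bar of 5/4 = 40 thirty-second notes.
In thirty-second notes: thirty-second = 1; thirty-second note = 1; quarter = 8; dotted quarter = 12; eighth = 4; quarter = 8; thirty-second = 1; thirty-second note = 1.
Total: 1 + 1 + 8 + 12 + 4 + 8 + 1 + 1 = 36.
Remaining: 40 − 36 = 4 thirty-second notes, which is a eighth note.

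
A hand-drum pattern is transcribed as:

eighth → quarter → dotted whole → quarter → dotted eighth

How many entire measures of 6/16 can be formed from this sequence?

One bar of 6/16 = 6 sixteenth notes.
Convert each value to sixteenth notes: eighth = 2; quarter = 4; dotted whole = 24; quarter = 4; dotted eighth = 3.
Total: 2 + 4 + 24 + 4 + 3 = 37.
37 ÷ 6 = 6 complete bars with 1 left over.

6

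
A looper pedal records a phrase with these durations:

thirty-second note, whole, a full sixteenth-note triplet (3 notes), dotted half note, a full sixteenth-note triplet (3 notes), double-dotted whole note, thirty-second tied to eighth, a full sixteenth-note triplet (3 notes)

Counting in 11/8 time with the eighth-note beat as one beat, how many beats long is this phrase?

One eighth-note beat = 4 thirty-second notes.
Each duration in thirty-second notes: thirty-second note = 1; whole = 32; a full sixteenth-note triplet (3 notes) (three triplet sixteenths span one eighth) = 4; dotted half note = 24; a full sixteenth-note triplet (3 notes) (three triplet sixteenths span one eighth) = 4; double-dotted whole note = 56; thirty-second tied to eighth (thirty-second + eighth) = 5; a full sixteenth-note triplet (3 notes) (three triplet sixteenths span one eighth) = 4.
Total: 1 + 32 + 4 + 24 + 4 + 56 + 5 + 4 = 130.
130 ÷ 4 = 32.5 beats.

32.5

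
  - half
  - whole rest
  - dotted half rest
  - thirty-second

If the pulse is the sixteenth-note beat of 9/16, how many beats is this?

36.5

One sixteenth-note beat = 2 thirty-second notes.
Express everything in thirty-second notes: half = 16; whole rest = 32; dotted half rest = 24; thirty-second = 1.
Adding: 16 + 32 + 24 + 1 = 73.
73 ÷ 2 = 36.5 beats.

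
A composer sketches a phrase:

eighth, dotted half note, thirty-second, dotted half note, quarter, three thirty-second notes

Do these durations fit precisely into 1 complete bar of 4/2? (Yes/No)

One bar of 4/2 = 64 thirty-second notes.
In thirty-second notes: eighth = 4; dotted half note = 24; thirty-second = 1; dotted half note = 24; quarter = 8; thirty-second note = 1; thirty-second note = 1; thirty-second note = 1.
Altogether 4 + 24 + 1 + 24 + 8 + 1 + 1 + 1 = 64.
64 equals 64, so the answer is Yes.

Yes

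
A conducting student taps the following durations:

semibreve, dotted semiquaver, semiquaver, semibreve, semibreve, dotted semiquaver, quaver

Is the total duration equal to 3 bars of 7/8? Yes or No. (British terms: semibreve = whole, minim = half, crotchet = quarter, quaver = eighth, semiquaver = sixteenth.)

One bar of 7/8 = 28 thirty-second notes, so 3 bars = 84.
Convert each value to thirty-second notes: semibreve = 32; dotted semiquaver = 3; semiquaver = 2; semibreve = 32; semibreve = 32; dotted semiquaver = 3; quaver = 4.
Altogether 32 + 3 + 2 + 32 + 32 + 3 + 4 = 108.
108 exceeds 84, so the answer is No.

No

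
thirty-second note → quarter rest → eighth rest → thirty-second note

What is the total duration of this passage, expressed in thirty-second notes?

Convert each value to thirty-second notes: thirty-second note = 1; quarter rest = 8; eighth rest = 4; thirty-second note = 1.
Total: 1 + 8 + 4 + 1 = 14 thirty-second notes.

14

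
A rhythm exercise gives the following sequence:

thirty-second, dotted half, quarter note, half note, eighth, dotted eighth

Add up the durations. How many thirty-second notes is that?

Express everything in thirty-second notes: thirty-second = 1; dotted half = 24; quarter note = 8; half note = 16; eighth = 4; dotted eighth = 6.
Adding: 1 + 24 + 8 + 16 + 4 + 6 = 59 thirty-second notes.

59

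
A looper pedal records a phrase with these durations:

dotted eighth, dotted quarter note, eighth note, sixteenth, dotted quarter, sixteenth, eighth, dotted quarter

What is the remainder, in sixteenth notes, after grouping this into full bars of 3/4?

3

One bar of 3/4 = 12 sixteenth notes.
Convert each value to sixteenth notes: dotted eighth = 3; dotted quarter note = 6; eighth note = 2; sixteenth = 1; dotted quarter = 6; sixteenth = 1; eighth = 2; dotted quarter = 6.
Altogether 3 + 6 + 2 + 1 + 6 + 1 + 2 + 6 = 27.
27 ÷ 12 = 2 complete bars with 3 sixteenth notes remaining.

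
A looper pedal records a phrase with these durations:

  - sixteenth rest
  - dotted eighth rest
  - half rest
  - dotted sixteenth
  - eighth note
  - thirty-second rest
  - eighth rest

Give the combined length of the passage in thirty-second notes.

36

Working in thirty-second notes: sixteenth rest = 2; dotted eighth rest = 6; half rest = 16; dotted sixteenth = 3; eighth note = 4; thirty-second rest = 1; eighth rest = 4.
Adding: 2 + 6 + 16 + 3 + 4 + 1 + 4 = 36 thirty-second notes.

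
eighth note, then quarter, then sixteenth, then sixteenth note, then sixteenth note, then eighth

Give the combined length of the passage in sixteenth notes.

Convert each value to sixteenth notes: eighth note = 2; quarter = 4; sixteenth = 1; sixteenth note = 1; sixteenth note = 1; eighth = 2.
Total: 2 + 4 + 1 + 1 + 1 + 2 = 11 sixteenth notes.

11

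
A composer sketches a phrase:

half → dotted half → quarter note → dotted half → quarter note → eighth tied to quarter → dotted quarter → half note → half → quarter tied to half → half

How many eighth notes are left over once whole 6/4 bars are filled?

8

One bar of 6/4 = 12 eighth notes.
Each duration in eighth notes: half = 4; dotted half = 6; quarter note = 2; dotted half = 6; quarter note = 2; eighth tied to quarter (eighth + quarter) = 3; dotted quarter = 3; half note = 4; half = 4; quarter tied to half (quarter + half) = 6; half = 4.
Total: 4 + 6 + 2 + 6 + 2 + 3 + 3 + 4 + 4 + 6 + 4 = 44.
44 ÷ 12 = 3 complete bars with 8 eighth notes remaining.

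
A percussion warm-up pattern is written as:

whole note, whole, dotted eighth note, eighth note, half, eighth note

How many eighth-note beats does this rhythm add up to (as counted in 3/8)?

One eighth-note beat = 2 sixteenth notes.
In sixteenth notes: whole note = 16; whole = 16; dotted eighth note = 3; eighth note = 2; half = 8; eighth note = 2.
Adding: 16 + 16 + 3 + 2 + 8 + 2 = 47.
47 ÷ 2 = 23.5 beats.

23.5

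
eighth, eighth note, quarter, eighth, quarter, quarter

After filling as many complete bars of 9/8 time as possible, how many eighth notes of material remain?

0

One bar of 9/8 = 9 eighth notes.
Each duration in eighth notes: eighth = 1; eighth note = 1; quarter = 2; eighth = 1; quarter = 2; quarter = 2.
Total: 1 + 1 + 2 + 1 + 2 + 2 = 9.
9 ÷ 9 = 1 complete bar with 0 eighth notes remaining.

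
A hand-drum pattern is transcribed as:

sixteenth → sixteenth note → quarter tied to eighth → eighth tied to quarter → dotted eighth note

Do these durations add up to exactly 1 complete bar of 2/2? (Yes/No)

No

One bar of 2/2 = 16 sixteenth notes.
Each duration in sixteenth notes: sixteenth = 1; sixteenth note = 1; quarter tied to eighth (quarter + eighth) = 6; eighth tied to quarter (eighth + quarter) = 6; dotted eighth note = 3.
Sum: 1 + 1 + 6 + 6 + 3 = 17.
17 exceeds 16, so the answer is No.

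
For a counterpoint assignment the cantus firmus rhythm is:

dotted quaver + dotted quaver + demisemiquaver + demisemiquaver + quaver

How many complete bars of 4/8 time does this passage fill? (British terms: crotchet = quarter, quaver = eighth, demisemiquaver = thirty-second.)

1

One bar of 4/8 = 16 thirty-second notes.
Working in thirty-second notes: dotted quaver = 6; dotted quaver = 6; demisemiquaver = 1; demisemiquaver = 1; quaver = 4.
Adding: 6 + 6 + 1 + 1 + 4 = 18.
18 ÷ 16 = 1 complete bar with 2 left over.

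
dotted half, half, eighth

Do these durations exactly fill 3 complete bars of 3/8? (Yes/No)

One bar of 3/8 = 3 eighth notes, so 3 bars = 9.
Working in eighth notes: dotted half = 6; half = 4; eighth = 1.
Adding: 6 + 4 + 1 = 11.
11 exceeds 9, so the answer is No.

No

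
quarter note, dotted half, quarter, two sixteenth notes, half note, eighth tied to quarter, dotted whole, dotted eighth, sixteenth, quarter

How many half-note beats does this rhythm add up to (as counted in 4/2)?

8.5

One half-note beat = 8 sixteenth notes.
In sixteenth notes: quarter note = 4; dotted half = 12; quarter = 4; sixteenth note = 1; sixteenth note = 1; half note = 8; eighth tied to quarter (eighth + quarter) = 6; dotted whole = 24; dotted eighth = 3; sixteenth = 1; quarter = 4.
Total: 4 + 12 + 4 + 1 + 1 + 8 + 6 + 24 + 3 + 1 + 4 = 68.
68 ÷ 8 = 8.5 beats.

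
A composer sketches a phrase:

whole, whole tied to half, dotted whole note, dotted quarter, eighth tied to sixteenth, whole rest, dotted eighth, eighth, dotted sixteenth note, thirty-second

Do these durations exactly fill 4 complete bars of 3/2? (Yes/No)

One bar of 3/2 = 48 thirty-second notes, so 4 bars = 192.
Convert each value to thirty-second notes: whole = 32; whole tied to half (whole + half) = 48; dotted whole note = 48; dotted quarter = 12; eighth tied to sixteenth (eighth + sixteenth) = 6; whole rest = 32; dotted eighth = 6; eighth = 4; dotted sixteenth note = 3; thirty-second = 1.
Altogether 32 + 48 + 48 + 12 + 6 + 32 + 6 + 4 + 3 + 1 = 192.
192 equals 192, so the answer is Yes.

Yes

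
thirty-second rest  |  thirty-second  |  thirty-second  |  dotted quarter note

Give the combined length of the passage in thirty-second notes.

Convert each value to thirty-second notes: thirty-second rest = 1; thirty-second = 1; thirty-second = 1; dotted quarter note = 12.
Sum: 1 + 1 + 1 + 12 = 15 thirty-second notes.

15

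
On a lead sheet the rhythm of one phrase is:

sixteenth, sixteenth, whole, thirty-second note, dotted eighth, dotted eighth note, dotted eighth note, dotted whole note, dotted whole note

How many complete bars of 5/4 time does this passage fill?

One bar of 5/4 = 40 thirty-second notes.
In thirty-second notes: sixteenth = 2; sixteenth = 2; whole = 32; thirty-second note = 1; dotted eighth = 6; dotted eighth note = 6; dotted eighth note = 6; dotted whole note = 48; dotted whole note = 48.
Adding: 2 + 2 + 32 + 1 + 6 + 6 + 6 + 48 + 48 = 151.
151 ÷ 40 = 3 complete bars with 31 left over.

3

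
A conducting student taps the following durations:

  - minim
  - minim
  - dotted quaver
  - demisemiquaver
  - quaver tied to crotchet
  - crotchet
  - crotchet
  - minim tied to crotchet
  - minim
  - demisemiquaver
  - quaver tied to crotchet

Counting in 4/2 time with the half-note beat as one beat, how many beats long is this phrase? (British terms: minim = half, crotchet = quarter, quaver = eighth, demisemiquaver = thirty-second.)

7.5

One half-note beat = 16 thirty-second notes.
Each duration in thirty-second notes: minim = 16; minim = 16; dotted quaver = 6; demisemiquaver = 1; quaver tied to crotchet (quaver + crotchet) = 12; crotchet = 8; crotchet = 8; minim tied to crotchet (minim + crotchet) = 24; minim = 16; demisemiquaver = 1; quaver tied to crotchet (quaver + crotchet) = 12.
Adding: 16 + 16 + 6 + 1 + 12 + 8 + 8 + 24 + 16 + 1 + 12 = 120.
120 ÷ 16 = 7.5 beats.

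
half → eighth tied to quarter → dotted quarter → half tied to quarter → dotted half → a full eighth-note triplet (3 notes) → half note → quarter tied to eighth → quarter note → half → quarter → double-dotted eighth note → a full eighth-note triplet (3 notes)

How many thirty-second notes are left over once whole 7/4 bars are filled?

3

One bar of 7/4 = 56 thirty-second notes.
Express everything in thirty-second notes: half = 16; eighth tied to quarter (eighth + quarter) = 12; dotted quarter = 12; half tied to quarter (half + quarter) = 24; dotted half = 24; a full eighth-note triplet (3 notes) (three triplet eighths span one quarter) = 8; half note = 16; quarter tied to eighth (quarter + eighth) = 12; quarter note = 8; half = 16; quarter = 8; double-dotted eighth note = 7; a full eighth-note triplet (3 notes) (three triplet eighths span one quarter) = 8.
Total: 16 + 12 + 12 + 24 + 24 + 8 + 16 + 12 + 8 + 16 + 8 + 7 + 8 = 171.
171 ÷ 56 = 3 complete bars with 3 thirty-second notes remaining.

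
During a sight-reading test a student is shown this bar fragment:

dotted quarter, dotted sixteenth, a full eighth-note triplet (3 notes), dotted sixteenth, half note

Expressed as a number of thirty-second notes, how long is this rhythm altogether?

42

In thirty-second notes: dotted quarter = 12; dotted sixteenth = 3; a full eighth-note triplet (3 notes) (three triplet eighths span one quarter) = 8; dotted sixteenth = 3; half note = 16.
Adding: 12 + 3 + 8 + 3 + 16 = 42 thirty-second notes.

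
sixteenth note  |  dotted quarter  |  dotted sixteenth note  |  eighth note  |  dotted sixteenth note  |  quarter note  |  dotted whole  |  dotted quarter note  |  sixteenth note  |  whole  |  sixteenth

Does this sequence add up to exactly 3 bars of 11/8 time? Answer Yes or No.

One bar of 11/8 = 44 thirty-second notes, so 3 bars = 132.
Convert each value to thirty-second notes: sixteenth note = 2; dotted quarter = 12; dotted sixteenth note = 3; eighth note = 4; dotted sixteenth note = 3; quarter note = 8; dotted whole = 48; dotted quarter note = 12; sixteenth note = 2; whole = 32; sixteenth = 2.
Sum: 2 + 12 + 3 + 4 + 3 + 8 + 48 + 12 + 2 + 32 + 2 = 128.
128 falls short of 132, so the answer is No.

No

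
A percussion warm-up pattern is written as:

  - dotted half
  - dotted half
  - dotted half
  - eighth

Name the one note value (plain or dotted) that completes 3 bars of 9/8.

3 bars of 9/8 = 27 eighth notes.
Convert each value to eighth notes: dotted half = 6; dotted half = 6; dotted half = 6; eighth = 1.
Altogether 6 + 6 + 6 + 1 = 19.
Remaining: 27 − 19 = 8 eighth notes, which is a whole note.

whole note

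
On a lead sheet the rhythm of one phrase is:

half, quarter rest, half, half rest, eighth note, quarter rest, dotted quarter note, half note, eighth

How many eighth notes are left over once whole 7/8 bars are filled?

One bar of 7/8 = 7 eighth notes.
Working in eighth notes: half = 4; quarter rest = 2; half = 4; half rest = 4; eighth note = 1; quarter rest = 2; dotted quarter note = 3; half note = 4; eighth = 1.
Sum: 4 + 2 + 4 + 4 + 1 + 2 + 3 + 4 + 1 = 25.
25 ÷ 7 = 3 complete bars with 4 eighth notes remaining.

4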